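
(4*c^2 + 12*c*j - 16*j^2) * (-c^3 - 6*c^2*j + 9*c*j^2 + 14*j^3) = -4*c^5 - 36*c^4*j - 20*c^3*j^2 + 260*c^2*j^3 + 24*c*j^4 - 224*j^5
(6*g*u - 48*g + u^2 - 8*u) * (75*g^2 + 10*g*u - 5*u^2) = 450*g^3*u - 3600*g^3 + 135*g^2*u^2 - 1080*g^2*u - 20*g*u^3 + 160*g*u^2 - 5*u^4 + 40*u^3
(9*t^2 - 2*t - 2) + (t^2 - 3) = 10*t^2 - 2*t - 5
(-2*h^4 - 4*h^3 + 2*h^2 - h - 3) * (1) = -2*h^4 - 4*h^3 + 2*h^2 - h - 3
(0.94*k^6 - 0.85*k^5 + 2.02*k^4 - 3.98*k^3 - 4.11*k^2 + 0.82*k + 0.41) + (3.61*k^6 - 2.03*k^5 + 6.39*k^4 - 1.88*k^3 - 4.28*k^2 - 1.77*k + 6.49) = 4.55*k^6 - 2.88*k^5 + 8.41*k^4 - 5.86*k^3 - 8.39*k^2 - 0.95*k + 6.9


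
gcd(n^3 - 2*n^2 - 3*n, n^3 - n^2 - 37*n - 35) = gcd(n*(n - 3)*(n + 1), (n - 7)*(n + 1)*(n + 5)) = n + 1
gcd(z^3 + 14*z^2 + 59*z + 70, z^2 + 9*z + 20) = z + 5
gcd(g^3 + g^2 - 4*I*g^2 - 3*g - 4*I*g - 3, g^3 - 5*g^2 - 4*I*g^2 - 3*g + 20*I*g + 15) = g^2 - 4*I*g - 3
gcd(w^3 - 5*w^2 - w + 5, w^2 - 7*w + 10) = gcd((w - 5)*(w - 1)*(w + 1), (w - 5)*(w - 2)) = w - 5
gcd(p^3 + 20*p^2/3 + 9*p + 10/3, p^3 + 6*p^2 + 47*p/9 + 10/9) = p^2 + 17*p/3 + 10/3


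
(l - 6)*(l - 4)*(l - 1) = l^3 - 11*l^2 + 34*l - 24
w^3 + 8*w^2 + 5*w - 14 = (w - 1)*(w + 2)*(w + 7)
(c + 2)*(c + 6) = c^2 + 8*c + 12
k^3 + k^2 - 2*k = k*(k - 1)*(k + 2)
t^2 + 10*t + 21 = (t + 3)*(t + 7)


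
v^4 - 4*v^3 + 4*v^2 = v^2*(v - 2)^2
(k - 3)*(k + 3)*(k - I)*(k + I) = k^4 - 8*k^2 - 9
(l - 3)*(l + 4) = l^2 + l - 12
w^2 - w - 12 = (w - 4)*(w + 3)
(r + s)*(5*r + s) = 5*r^2 + 6*r*s + s^2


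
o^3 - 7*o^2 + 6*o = o*(o - 6)*(o - 1)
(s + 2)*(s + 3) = s^2 + 5*s + 6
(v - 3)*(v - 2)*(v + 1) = v^3 - 4*v^2 + v + 6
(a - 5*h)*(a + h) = a^2 - 4*a*h - 5*h^2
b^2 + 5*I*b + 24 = (b - 3*I)*(b + 8*I)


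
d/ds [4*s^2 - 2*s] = 8*s - 2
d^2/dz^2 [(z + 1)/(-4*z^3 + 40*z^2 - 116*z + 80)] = (-(z + 1)*(3*z^2 - 20*z + 29)^2 + (3*z^2 - 20*z + (z + 1)*(3*z - 10) + 29)*(z^3 - 10*z^2 + 29*z - 20))/(2*(z^3 - 10*z^2 + 29*z - 20)^3)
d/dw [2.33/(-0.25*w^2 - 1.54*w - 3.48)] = (1.165*w + 3.5882)/(0.25*w^2 + 1.54*w + 3.48)^2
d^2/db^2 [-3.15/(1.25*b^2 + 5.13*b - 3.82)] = (9.84375*b^2 + 40.39875*b - 3.15*(2.5*b + 5.13)*(5.0*b + 10.26) - 30.0825)/(1.25*b^2 + 5.13*b - 3.82)^3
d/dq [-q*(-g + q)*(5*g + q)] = 5*g^2 - 8*g*q - 3*q^2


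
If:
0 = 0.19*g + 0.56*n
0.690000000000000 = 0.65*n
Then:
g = -3.13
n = 1.06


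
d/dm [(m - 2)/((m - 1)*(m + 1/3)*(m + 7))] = 3*(-6*m^3 - m^2 + 76*m - 37)/(9*m^6 + 114*m^5 + 271*m^4 - 612*m^3 - 41*m^2 + 210*m + 49)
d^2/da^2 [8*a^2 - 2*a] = 16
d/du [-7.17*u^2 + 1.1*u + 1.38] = 1.1 - 14.34*u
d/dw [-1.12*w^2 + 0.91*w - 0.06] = 0.91 - 2.24*w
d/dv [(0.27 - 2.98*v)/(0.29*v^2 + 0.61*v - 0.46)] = (0.8642*v^2 - 0.1566*v + 1.2061)/(0.0841*v^4 + 0.3538*v^3 + 0.1053*v^2 - 0.5612*v + 0.2116)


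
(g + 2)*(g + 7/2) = g^2 + 11*g/2 + 7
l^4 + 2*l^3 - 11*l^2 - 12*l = l*(l - 3)*(l + 1)*(l + 4)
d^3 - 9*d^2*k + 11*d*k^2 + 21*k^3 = (d - 7*k)*(d - 3*k)*(d + k)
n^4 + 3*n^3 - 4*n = n*(n - 1)*(n + 2)^2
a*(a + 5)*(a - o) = a^3 - a^2*o + 5*a^2 - 5*a*o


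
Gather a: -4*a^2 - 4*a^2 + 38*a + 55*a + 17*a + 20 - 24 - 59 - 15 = -8*a^2 + 110*a - 78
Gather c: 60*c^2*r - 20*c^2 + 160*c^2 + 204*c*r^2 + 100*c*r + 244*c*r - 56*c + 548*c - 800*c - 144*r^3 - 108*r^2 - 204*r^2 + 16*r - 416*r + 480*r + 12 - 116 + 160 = c^2*(60*r + 140) + c*(204*r^2 + 344*r - 308) - 144*r^3 - 312*r^2 + 80*r + 56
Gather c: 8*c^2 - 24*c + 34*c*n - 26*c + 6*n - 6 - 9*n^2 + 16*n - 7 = 8*c^2 + c*(34*n - 50) - 9*n^2 + 22*n - 13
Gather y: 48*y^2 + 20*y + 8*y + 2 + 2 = 48*y^2 + 28*y + 4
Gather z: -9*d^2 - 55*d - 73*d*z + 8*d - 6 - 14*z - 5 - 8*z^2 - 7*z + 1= -9*d^2 - 47*d - 8*z^2 + z*(-73*d - 21) - 10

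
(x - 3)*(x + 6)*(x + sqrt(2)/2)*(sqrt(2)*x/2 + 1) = sqrt(2)*x^4/2 + 3*x^3/2 + 3*sqrt(2)*x^3/2 - 17*sqrt(2)*x^2/2 + 9*x^2/2 - 27*x + 3*sqrt(2)*x/2 - 9*sqrt(2)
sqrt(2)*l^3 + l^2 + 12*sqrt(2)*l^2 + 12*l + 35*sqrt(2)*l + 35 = (l + 5)*(l + 7)*(sqrt(2)*l + 1)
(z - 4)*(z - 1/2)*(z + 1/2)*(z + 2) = z^4 - 2*z^3 - 33*z^2/4 + z/2 + 2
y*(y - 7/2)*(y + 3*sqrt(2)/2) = y^3 - 7*y^2/2 + 3*sqrt(2)*y^2/2 - 21*sqrt(2)*y/4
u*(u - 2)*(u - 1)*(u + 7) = u^4 + 4*u^3 - 19*u^2 + 14*u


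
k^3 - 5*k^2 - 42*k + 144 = (k - 8)*(k - 3)*(k + 6)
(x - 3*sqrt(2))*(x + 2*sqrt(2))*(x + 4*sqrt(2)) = x^3 + 3*sqrt(2)*x^2 - 20*x - 48*sqrt(2)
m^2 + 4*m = m*(m + 4)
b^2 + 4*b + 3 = (b + 1)*(b + 3)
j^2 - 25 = (j - 5)*(j + 5)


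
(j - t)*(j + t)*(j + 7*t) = j^3 + 7*j^2*t - j*t^2 - 7*t^3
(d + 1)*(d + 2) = d^2 + 3*d + 2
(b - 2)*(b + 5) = b^2 + 3*b - 10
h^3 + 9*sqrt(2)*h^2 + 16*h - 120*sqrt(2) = (h - 2*sqrt(2))*(h + 5*sqrt(2))*(h + 6*sqrt(2))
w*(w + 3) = w^2 + 3*w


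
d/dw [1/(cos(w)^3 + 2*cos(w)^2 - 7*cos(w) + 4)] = (3*cos(w) + 7)*sin(w)/((cos(w) - 1)^3*(cos(w) + 4)^2)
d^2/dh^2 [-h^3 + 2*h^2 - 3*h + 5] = 4 - 6*h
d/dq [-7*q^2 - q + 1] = -14*q - 1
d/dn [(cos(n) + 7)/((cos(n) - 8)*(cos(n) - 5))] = (cos(n)^2 + 14*cos(n) - 131)*sin(n)/((cos(n) - 8)^2*(cos(n) - 5)^2)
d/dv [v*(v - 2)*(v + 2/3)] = 3*v^2 - 8*v/3 - 4/3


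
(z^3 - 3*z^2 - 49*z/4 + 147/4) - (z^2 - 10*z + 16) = z^3 - 4*z^2 - 9*z/4 + 83/4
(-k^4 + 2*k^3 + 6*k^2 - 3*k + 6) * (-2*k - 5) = 2*k^5 + k^4 - 22*k^3 - 24*k^2 + 3*k - 30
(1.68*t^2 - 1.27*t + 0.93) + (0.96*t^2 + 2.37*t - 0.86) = 2.64*t^2 + 1.1*t + 0.0700000000000001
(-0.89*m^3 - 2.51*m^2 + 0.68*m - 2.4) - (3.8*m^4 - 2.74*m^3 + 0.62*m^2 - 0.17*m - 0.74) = -3.8*m^4 + 1.85*m^3 - 3.13*m^2 + 0.85*m - 1.66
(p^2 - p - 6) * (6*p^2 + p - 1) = 6*p^4 - 5*p^3 - 38*p^2 - 5*p + 6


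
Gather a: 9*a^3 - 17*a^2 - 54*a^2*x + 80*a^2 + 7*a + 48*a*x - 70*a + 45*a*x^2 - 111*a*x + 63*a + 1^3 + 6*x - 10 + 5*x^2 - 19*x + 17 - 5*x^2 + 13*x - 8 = 9*a^3 + a^2*(63 - 54*x) + a*(45*x^2 - 63*x)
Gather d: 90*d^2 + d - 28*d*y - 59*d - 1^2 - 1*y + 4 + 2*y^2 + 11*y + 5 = 90*d^2 + d*(-28*y - 58) + 2*y^2 + 10*y + 8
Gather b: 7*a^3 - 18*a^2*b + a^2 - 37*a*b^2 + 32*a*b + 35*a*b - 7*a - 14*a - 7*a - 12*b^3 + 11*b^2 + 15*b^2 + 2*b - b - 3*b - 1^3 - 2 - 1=7*a^3 + a^2 - 28*a - 12*b^3 + b^2*(26 - 37*a) + b*(-18*a^2 + 67*a - 2) - 4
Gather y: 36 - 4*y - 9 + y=27 - 3*y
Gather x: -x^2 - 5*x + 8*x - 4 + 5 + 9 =-x^2 + 3*x + 10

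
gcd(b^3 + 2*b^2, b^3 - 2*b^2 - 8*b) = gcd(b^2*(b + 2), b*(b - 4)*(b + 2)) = b^2 + 2*b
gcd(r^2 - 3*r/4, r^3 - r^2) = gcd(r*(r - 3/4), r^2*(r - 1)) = r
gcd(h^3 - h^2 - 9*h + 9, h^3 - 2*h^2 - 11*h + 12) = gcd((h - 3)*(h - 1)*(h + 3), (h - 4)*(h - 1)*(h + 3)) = h^2 + 2*h - 3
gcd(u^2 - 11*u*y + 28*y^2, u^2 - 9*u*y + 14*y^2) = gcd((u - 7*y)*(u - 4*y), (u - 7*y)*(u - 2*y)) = -u + 7*y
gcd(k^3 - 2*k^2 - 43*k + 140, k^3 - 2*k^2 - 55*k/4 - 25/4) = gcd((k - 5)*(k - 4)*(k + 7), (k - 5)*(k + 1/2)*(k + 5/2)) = k - 5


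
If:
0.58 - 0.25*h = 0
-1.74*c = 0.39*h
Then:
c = -0.52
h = 2.32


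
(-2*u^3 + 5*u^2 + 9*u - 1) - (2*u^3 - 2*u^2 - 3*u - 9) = -4*u^3 + 7*u^2 + 12*u + 8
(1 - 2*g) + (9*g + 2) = 7*g + 3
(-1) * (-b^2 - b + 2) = b^2 + b - 2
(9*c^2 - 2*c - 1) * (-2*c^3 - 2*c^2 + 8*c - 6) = -18*c^5 - 14*c^4 + 78*c^3 - 68*c^2 + 4*c + 6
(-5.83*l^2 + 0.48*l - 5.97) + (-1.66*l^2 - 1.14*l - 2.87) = -7.49*l^2 - 0.66*l - 8.84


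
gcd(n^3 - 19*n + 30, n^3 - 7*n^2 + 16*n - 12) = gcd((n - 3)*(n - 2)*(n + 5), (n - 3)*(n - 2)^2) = n^2 - 5*n + 6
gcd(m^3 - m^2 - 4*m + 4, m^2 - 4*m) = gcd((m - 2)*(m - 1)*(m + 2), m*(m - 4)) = 1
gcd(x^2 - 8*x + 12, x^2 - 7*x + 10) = x - 2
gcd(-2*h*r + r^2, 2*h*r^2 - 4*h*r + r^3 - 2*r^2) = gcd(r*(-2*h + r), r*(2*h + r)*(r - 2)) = r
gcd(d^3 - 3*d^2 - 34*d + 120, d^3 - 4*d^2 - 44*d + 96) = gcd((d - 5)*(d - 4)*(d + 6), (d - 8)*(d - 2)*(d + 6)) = d + 6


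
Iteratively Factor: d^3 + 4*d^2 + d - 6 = (d + 3)*(d^2 + d - 2) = (d - 1)*(d + 3)*(d + 2)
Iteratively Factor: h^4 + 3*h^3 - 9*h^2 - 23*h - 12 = (h + 1)*(h^3 + 2*h^2 - 11*h - 12) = (h - 3)*(h + 1)*(h^2 + 5*h + 4) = (h - 3)*(h + 1)*(h + 4)*(h + 1)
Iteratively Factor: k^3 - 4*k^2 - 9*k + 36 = (k + 3)*(k^2 - 7*k + 12) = (k - 4)*(k + 3)*(k - 3)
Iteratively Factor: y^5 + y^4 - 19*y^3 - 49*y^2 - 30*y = (y - 5)*(y^4 + 6*y^3 + 11*y^2 + 6*y) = (y - 5)*(y + 3)*(y^3 + 3*y^2 + 2*y) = (y - 5)*(y + 1)*(y + 3)*(y^2 + 2*y) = (y - 5)*(y + 1)*(y + 2)*(y + 3)*(y)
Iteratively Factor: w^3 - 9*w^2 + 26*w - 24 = (w - 3)*(w^2 - 6*w + 8) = (w - 3)*(w - 2)*(w - 4)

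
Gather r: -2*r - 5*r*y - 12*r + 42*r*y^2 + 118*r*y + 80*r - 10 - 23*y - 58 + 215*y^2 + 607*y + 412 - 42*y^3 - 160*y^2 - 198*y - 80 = r*(42*y^2 + 113*y + 66) - 42*y^3 + 55*y^2 + 386*y + 264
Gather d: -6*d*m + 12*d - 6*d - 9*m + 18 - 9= d*(6 - 6*m) - 9*m + 9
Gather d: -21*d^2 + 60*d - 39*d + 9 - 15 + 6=-21*d^2 + 21*d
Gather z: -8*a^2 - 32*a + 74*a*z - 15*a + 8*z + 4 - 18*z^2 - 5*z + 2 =-8*a^2 - 47*a - 18*z^2 + z*(74*a + 3) + 6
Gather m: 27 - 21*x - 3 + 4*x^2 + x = 4*x^2 - 20*x + 24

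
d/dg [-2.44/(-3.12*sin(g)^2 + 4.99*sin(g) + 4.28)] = (12.1756 - 15.2256*sin(g))*cos(g)/(-3.12*sin(g)^2 + 4.99*sin(g) + 4.28)^2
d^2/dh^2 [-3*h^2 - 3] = -6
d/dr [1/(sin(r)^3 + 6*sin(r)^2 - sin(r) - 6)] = (-3*sin(r)^2 - 12*sin(r) + 1)/((sin(r) + 6)^2*cos(r)^3)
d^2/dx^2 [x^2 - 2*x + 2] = 2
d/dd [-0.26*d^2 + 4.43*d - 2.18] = 4.43 - 0.52*d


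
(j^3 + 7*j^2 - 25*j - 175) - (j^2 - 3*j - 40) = j^3 + 6*j^2 - 22*j - 135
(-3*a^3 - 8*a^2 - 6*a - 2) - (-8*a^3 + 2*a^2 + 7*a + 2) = 5*a^3 - 10*a^2 - 13*a - 4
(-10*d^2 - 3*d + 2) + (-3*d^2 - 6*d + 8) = -13*d^2 - 9*d + 10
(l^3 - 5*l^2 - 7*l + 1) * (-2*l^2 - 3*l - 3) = -2*l^5 + 7*l^4 + 26*l^3 + 34*l^2 + 18*l - 3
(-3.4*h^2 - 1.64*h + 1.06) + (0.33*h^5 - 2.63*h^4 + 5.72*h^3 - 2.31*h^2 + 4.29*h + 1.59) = 0.33*h^5 - 2.63*h^4 + 5.72*h^3 - 5.71*h^2 + 2.65*h + 2.65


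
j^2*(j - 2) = j^3 - 2*j^2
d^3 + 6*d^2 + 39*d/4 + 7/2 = (d + 1/2)*(d + 2)*(d + 7/2)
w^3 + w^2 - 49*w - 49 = (w - 7)*(w + 1)*(w + 7)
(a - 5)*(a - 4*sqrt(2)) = a^2 - 4*sqrt(2)*a - 5*a + 20*sqrt(2)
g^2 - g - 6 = (g - 3)*(g + 2)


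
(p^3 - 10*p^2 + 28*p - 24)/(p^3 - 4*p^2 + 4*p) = (p - 6)/p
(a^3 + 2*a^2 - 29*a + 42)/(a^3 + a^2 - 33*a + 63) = (a - 2)/(a - 3)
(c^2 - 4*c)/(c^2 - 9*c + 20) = c/(c - 5)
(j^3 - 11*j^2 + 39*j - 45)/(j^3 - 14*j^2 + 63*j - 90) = (j - 3)/(j - 6)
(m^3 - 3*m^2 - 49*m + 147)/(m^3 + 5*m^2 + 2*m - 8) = (m^3 - 3*m^2 - 49*m + 147)/(m^3 + 5*m^2 + 2*m - 8)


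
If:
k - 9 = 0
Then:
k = 9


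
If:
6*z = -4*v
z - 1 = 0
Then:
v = -3/2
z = 1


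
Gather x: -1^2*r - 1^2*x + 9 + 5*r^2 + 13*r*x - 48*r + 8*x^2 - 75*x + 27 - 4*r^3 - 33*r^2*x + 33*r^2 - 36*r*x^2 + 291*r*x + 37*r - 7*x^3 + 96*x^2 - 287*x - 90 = -4*r^3 + 38*r^2 - 12*r - 7*x^3 + x^2*(104 - 36*r) + x*(-33*r^2 + 304*r - 363) - 54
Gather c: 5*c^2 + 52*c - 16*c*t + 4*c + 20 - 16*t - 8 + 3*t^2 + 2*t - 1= 5*c^2 + c*(56 - 16*t) + 3*t^2 - 14*t + 11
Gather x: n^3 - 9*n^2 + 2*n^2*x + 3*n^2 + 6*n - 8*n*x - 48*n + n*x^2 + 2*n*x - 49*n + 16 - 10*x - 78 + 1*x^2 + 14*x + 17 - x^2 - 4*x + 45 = n^3 - 6*n^2 + n*x^2 - 91*n + x*(2*n^2 - 6*n)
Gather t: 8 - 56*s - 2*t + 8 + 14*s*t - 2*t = -56*s + t*(14*s - 4) + 16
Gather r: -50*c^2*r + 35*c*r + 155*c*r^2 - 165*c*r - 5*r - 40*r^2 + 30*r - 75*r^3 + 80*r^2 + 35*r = -75*r^3 + r^2*(155*c + 40) + r*(-50*c^2 - 130*c + 60)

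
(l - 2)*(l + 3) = l^2 + l - 6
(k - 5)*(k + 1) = k^2 - 4*k - 5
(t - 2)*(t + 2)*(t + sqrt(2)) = t^3 + sqrt(2)*t^2 - 4*t - 4*sqrt(2)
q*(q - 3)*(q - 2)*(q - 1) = q^4 - 6*q^3 + 11*q^2 - 6*q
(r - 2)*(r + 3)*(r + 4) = r^3 + 5*r^2 - 2*r - 24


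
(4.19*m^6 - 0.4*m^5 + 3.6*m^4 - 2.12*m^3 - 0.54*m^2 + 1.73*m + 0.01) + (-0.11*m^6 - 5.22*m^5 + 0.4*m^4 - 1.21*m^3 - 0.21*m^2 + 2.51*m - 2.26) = 4.08*m^6 - 5.62*m^5 + 4.0*m^4 - 3.33*m^3 - 0.75*m^2 + 4.24*m - 2.25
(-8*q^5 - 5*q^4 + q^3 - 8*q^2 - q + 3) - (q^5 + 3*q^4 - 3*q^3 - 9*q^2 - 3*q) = -9*q^5 - 8*q^4 + 4*q^3 + q^2 + 2*q + 3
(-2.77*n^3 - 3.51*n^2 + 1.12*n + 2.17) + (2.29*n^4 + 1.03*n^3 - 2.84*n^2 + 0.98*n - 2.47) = 2.29*n^4 - 1.74*n^3 - 6.35*n^2 + 2.1*n - 0.3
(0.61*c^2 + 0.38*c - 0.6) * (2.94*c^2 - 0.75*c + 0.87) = 1.7934*c^4 + 0.6597*c^3 - 1.5183*c^2 + 0.7806*c - 0.522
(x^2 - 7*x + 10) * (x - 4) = x^3 - 11*x^2 + 38*x - 40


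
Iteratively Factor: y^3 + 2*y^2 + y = (y)*(y^2 + 2*y + 1) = y*(y + 1)*(y + 1)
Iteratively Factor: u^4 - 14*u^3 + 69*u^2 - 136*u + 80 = (u - 1)*(u^3 - 13*u^2 + 56*u - 80) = (u - 4)*(u - 1)*(u^2 - 9*u + 20) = (u - 4)^2*(u - 1)*(u - 5)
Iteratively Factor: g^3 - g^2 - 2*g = (g)*(g^2 - g - 2) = g*(g - 2)*(g + 1)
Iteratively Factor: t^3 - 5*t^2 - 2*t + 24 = (t - 3)*(t^2 - 2*t - 8) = (t - 4)*(t - 3)*(t + 2)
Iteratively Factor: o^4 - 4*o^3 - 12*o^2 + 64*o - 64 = (o - 2)*(o^3 - 2*o^2 - 16*o + 32) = (o - 4)*(o - 2)*(o^2 + 2*o - 8) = (o - 4)*(o - 2)*(o + 4)*(o - 2)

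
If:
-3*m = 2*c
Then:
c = -3*m/2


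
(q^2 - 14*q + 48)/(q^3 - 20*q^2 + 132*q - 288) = 1/(q - 6)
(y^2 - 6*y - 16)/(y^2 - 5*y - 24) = (y + 2)/(y + 3)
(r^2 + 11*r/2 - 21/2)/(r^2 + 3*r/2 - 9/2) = (r + 7)/(r + 3)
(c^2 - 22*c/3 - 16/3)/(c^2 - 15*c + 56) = (c + 2/3)/(c - 7)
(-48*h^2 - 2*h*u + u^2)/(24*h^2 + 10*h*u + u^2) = (-8*h + u)/(4*h + u)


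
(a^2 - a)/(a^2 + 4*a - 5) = a/(a + 5)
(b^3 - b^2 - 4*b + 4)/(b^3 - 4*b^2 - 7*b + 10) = (b - 2)/(b - 5)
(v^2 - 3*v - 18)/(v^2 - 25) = (v^2 - 3*v - 18)/(v^2 - 25)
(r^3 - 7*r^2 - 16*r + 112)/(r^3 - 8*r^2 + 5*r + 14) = (r^2 - 16)/(r^2 - r - 2)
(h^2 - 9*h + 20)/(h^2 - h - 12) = (h - 5)/(h + 3)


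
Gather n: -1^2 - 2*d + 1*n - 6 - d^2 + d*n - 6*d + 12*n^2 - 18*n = -d^2 - 8*d + 12*n^2 + n*(d - 17) - 7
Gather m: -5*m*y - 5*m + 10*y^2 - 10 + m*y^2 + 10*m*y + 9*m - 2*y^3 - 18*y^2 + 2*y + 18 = m*(y^2 + 5*y + 4) - 2*y^3 - 8*y^2 + 2*y + 8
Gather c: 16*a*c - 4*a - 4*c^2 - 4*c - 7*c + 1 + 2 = -4*a - 4*c^2 + c*(16*a - 11) + 3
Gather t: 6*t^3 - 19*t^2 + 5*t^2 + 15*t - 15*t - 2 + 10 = 6*t^3 - 14*t^2 + 8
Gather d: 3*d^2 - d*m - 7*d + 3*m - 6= 3*d^2 + d*(-m - 7) + 3*m - 6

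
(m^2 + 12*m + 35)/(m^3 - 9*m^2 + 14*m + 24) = (m^2 + 12*m + 35)/(m^3 - 9*m^2 + 14*m + 24)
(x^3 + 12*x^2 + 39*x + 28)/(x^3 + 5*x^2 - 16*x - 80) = (x^2 + 8*x + 7)/(x^2 + x - 20)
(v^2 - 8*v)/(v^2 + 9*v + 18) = v*(v - 8)/(v^2 + 9*v + 18)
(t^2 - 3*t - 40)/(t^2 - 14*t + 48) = (t + 5)/(t - 6)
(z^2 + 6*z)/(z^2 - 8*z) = (z + 6)/(z - 8)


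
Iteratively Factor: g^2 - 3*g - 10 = (g + 2)*(g - 5)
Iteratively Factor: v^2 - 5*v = (v - 5)*(v)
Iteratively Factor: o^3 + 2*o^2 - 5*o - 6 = (o - 2)*(o^2 + 4*o + 3) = (o - 2)*(o + 3)*(o + 1)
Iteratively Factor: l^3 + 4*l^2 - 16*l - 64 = (l - 4)*(l^2 + 8*l + 16) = (l - 4)*(l + 4)*(l + 4)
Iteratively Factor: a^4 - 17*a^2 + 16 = (a + 1)*(a^3 - a^2 - 16*a + 16) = (a - 4)*(a + 1)*(a^2 + 3*a - 4) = (a - 4)*(a + 1)*(a + 4)*(a - 1)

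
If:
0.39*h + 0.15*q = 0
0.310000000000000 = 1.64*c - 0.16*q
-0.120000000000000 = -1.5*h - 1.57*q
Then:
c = 0.20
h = -0.05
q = 0.12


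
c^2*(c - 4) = c^3 - 4*c^2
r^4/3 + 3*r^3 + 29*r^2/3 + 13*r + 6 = (r/3 + 1)*(r + 1)*(r + 2)*(r + 3)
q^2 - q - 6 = (q - 3)*(q + 2)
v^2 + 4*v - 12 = (v - 2)*(v + 6)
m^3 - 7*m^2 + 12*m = m*(m - 4)*(m - 3)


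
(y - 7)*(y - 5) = y^2 - 12*y + 35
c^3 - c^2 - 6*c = c*(c - 3)*(c + 2)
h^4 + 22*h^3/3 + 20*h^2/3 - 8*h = h*(h - 2/3)*(h + 2)*(h + 6)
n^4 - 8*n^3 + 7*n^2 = n^2*(n - 7)*(n - 1)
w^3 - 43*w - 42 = (w - 7)*(w + 1)*(w + 6)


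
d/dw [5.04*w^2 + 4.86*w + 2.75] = 10.08*w + 4.86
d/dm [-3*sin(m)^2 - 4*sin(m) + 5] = -2*(3*sin(m) + 2)*cos(m)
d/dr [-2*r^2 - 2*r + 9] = -4*r - 2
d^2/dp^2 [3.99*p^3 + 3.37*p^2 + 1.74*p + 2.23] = 23.94*p + 6.74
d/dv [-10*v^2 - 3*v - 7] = -20*v - 3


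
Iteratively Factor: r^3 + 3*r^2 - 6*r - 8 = (r - 2)*(r^2 + 5*r + 4) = (r - 2)*(r + 4)*(r + 1)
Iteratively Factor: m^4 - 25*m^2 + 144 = (m + 4)*(m^3 - 4*m^2 - 9*m + 36) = (m - 3)*(m + 4)*(m^2 - m - 12) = (m - 3)*(m + 3)*(m + 4)*(m - 4)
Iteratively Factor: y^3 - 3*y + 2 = (y - 1)*(y^2 + y - 2) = (y - 1)^2*(y + 2)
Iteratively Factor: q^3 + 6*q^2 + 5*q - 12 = (q + 3)*(q^2 + 3*q - 4) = (q + 3)*(q + 4)*(q - 1)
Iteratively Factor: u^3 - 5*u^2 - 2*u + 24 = (u - 4)*(u^2 - u - 6) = (u - 4)*(u - 3)*(u + 2)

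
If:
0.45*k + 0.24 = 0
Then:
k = -0.53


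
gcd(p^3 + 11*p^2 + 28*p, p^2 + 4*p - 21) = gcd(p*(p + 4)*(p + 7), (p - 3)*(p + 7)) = p + 7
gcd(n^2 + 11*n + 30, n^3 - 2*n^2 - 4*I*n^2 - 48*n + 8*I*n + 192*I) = n + 6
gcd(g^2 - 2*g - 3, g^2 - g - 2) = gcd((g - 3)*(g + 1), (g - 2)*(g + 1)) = g + 1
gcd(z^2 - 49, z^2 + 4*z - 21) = z + 7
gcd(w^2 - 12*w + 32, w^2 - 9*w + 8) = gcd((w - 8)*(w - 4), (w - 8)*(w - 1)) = w - 8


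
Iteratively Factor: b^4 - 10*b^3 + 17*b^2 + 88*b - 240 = (b - 4)*(b^3 - 6*b^2 - 7*b + 60) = (b - 4)^2*(b^2 - 2*b - 15) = (b - 4)^2*(b + 3)*(b - 5)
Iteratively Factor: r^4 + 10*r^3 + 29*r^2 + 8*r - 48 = (r + 4)*(r^3 + 6*r^2 + 5*r - 12) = (r + 3)*(r + 4)*(r^2 + 3*r - 4) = (r - 1)*(r + 3)*(r + 4)*(r + 4)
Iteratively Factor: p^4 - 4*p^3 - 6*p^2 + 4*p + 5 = (p + 1)*(p^3 - 5*p^2 - p + 5) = (p - 5)*(p + 1)*(p^2 - 1) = (p - 5)*(p + 1)^2*(p - 1)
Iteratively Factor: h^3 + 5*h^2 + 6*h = (h)*(h^2 + 5*h + 6) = h*(h + 3)*(h + 2)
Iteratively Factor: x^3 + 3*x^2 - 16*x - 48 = (x - 4)*(x^2 + 7*x + 12) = (x - 4)*(x + 3)*(x + 4)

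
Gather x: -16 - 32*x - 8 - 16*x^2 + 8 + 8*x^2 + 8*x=-8*x^2 - 24*x - 16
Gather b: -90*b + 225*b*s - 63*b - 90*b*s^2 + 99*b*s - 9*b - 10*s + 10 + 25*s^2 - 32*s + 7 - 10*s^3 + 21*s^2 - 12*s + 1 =b*(-90*s^2 + 324*s - 162) - 10*s^3 + 46*s^2 - 54*s + 18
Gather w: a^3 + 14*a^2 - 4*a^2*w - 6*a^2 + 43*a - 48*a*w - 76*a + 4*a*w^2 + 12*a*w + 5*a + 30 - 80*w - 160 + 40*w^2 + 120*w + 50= a^3 + 8*a^2 - 28*a + w^2*(4*a + 40) + w*(-4*a^2 - 36*a + 40) - 80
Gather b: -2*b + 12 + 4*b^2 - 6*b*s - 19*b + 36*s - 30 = 4*b^2 + b*(-6*s - 21) + 36*s - 18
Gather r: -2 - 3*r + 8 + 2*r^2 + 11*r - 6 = 2*r^2 + 8*r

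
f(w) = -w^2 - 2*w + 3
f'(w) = -2*w - 2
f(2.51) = -8.32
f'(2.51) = -7.02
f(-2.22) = 2.51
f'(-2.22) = 2.44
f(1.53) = -2.40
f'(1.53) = -5.06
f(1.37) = -1.62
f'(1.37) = -4.74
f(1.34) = -1.48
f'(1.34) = -4.68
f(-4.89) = -11.13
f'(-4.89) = 7.78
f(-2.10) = 2.79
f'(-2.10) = 2.20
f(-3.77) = -3.67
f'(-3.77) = 5.54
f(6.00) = -45.00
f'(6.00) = -14.00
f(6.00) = -45.00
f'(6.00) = -14.00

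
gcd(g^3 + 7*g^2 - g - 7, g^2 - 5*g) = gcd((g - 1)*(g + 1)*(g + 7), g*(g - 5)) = 1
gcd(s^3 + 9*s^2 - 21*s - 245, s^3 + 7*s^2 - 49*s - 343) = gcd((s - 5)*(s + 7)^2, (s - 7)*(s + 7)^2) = s^2 + 14*s + 49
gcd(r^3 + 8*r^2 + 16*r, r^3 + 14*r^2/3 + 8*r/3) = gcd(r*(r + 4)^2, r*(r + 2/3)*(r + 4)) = r^2 + 4*r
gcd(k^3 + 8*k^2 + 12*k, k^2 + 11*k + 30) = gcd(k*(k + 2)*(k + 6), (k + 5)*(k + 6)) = k + 6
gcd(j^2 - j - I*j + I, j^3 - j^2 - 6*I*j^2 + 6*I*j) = j - 1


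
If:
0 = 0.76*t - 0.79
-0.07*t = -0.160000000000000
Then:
No Solution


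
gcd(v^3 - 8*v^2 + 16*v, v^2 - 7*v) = v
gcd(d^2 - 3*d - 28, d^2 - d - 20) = d + 4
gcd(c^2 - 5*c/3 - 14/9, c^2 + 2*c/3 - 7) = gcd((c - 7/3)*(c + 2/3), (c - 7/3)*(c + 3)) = c - 7/3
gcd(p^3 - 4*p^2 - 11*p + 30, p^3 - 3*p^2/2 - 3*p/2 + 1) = p - 2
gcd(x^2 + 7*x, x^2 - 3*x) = x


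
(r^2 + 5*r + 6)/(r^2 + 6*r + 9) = (r + 2)/(r + 3)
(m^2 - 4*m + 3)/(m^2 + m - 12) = (m - 1)/(m + 4)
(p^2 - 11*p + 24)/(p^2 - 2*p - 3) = (p - 8)/(p + 1)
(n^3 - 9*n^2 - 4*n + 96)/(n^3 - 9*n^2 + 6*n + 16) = (n^2 - n - 12)/(n^2 - n - 2)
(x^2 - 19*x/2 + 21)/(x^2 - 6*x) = (x - 7/2)/x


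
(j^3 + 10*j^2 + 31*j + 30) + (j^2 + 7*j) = j^3 + 11*j^2 + 38*j + 30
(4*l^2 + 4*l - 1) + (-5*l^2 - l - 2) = -l^2 + 3*l - 3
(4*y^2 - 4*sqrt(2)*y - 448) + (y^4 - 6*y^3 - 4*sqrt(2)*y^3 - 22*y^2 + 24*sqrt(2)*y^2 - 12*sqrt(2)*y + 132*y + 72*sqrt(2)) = y^4 - 6*y^3 - 4*sqrt(2)*y^3 - 18*y^2 + 24*sqrt(2)*y^2 - 16*sqrt(2)*y + 132*y - 448 + 72*sqrt(2)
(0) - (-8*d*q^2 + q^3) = 8*d*q^2 - q^3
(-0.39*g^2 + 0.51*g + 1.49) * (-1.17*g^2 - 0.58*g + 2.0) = 0.4563*g^4 - 0.3705*g^3 - 2.8191*g^2 + 0.1558*g + 2.98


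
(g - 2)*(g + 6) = g^2 + 4*g - 12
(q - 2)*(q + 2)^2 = q^3 + 2*q^2 - 4*q - 8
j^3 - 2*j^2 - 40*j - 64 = (j - 8)*(j + 2)*(j + 4)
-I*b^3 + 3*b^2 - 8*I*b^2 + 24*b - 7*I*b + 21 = (b + 7)*(b + 3*I)*(-I*b - I)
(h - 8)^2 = h^2 - 16*h + 64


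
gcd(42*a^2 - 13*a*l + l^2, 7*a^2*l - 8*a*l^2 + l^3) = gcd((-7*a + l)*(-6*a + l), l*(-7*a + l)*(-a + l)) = 7*a - l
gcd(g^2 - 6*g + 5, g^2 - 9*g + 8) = g - 1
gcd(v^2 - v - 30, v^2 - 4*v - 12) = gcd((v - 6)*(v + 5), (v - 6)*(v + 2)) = v - 6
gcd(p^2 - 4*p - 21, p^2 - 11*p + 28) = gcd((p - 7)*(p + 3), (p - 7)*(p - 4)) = p - 7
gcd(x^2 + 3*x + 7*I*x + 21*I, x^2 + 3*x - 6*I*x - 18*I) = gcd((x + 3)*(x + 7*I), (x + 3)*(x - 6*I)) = x + 3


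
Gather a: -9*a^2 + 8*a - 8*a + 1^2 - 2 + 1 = -9*a^2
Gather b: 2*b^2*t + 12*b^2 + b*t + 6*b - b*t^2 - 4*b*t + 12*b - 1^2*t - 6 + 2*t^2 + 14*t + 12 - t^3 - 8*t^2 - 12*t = b^2*(2*t + 12) + b*(-t^2 - 3*t + 18) - t^3 - 6*t^2 + t + 6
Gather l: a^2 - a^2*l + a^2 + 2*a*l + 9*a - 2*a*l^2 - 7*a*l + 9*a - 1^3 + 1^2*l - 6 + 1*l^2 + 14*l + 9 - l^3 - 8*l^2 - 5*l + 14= 2*a^2 + 18*a - l^3 + l^2*(-2*a - 7) + l*(-a^2 - 5*a + 10) + 16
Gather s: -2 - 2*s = -2*s - 2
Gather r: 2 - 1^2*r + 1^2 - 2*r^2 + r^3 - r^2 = r^3 - 3*r^2 - r + 3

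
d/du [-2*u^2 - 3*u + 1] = -4*u - 3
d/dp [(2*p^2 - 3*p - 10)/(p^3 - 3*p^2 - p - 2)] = (-2*p^4 + 6*p^3 + 19*p^2 - 68*p - 4)/(p^6 - 6*p^5 + 7*p^4 + 2*p^3 + 13*p^2 + 4*p + 4)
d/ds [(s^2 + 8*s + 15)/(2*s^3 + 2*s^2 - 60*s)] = (-s^4 - 16*s^3 - 83*s^2 - 30*s + 450)/(2*s^2*(s^4 + 2*s^3 - 59*s^2 - 60*s + 900))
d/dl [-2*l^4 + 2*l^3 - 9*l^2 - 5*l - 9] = -8*l^3 + 6*l^2 - 18*l - 5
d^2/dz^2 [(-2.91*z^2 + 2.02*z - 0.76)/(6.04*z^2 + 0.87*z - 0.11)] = (177.9686*z^3 - 177.95652*z^2 - 15.90936*z - 1.84417)/(220.348864*z^6 + 95.216976*z^5 + 1.6761*z^4 - 2.809665*z^3 - 0.030525*z^2 + 0.031581*z - 0.001331)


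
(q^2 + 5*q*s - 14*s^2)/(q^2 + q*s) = (q^2 + 5*q*s - 14*s^2)/(q*(q + s))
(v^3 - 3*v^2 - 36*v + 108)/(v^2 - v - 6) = (v^2 - 36)/(v + 2)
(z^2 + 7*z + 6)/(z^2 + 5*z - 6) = (z + 1)/(z - 1)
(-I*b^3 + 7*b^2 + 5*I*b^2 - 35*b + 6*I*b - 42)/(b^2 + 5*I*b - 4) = (-I*b^3 + b^2*(7 + 5*I) + b*(-35 + 6*I) - 42)/(b^2 + 5*I*b - 4)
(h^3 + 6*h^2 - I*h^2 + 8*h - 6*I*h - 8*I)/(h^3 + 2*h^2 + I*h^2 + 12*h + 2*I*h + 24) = (h^2 + h*(4 - I) - 4*I)/(h^2 + I*h + 12)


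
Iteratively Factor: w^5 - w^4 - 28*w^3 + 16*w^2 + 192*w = (w + 3)*(w^4 - 4*w^3 - 16*w^2 + 64*w) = (w - 4)*(w + 3)*(w^3 - 16*w) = (w - 4)^2*(w + 3)*(w^2 + 4*w) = w*(w - 4)^2*(w + 3)*(w + 4)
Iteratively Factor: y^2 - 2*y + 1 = (y - 1)*(y - 1)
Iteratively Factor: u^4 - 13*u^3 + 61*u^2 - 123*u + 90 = (u - 2)*(u^3 - 11*u^2 + 39*u - 45) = (u - 3)*(u - 2)*(u^2 - 8*u + 15) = (u - 5)*(u - 3)*(u - 2)*(u - 3)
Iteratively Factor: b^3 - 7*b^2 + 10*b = (b)*(b^2 - 7*b + 10) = b*(b - 2)*(b - 5)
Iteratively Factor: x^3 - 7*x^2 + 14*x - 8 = (x - 1)*(x^2 - 6*x + 8) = (x - 2)*(x - 1)*(x - 4)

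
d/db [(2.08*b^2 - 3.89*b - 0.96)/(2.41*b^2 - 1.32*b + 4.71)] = (6.6293*b^2 + 24.2208*b - 19.5891)/(5.8081*b^4 - 6.3624*b^3 + 24.4446*b^2 - 12.4344*b + 22.1841)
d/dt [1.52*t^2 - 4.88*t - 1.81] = 3.04*t - 4.88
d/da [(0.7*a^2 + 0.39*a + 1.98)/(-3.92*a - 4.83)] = (-2.744*a^2 - 6.762*a + 5.8779)/(15.3664*a^2 + 37.8672*a + 23.3289)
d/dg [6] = 0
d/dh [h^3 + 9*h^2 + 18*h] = 3*h^2 + 18*h + 18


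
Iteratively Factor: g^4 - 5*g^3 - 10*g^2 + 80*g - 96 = (g - 2)*(g^3 - 3*g^2 - 16*g + 48) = (g - 3)*(g - 2)*(g^2 - 16) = (g - 3)*(g - 2)*(g + 4)*(g - 4)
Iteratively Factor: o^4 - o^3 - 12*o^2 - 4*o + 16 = (o + 2)*(o^3 - 3*o^2 - 6*o + 8) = (o - 1)*(o + 2)*(o^2 - 2*o - 8) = (o - 4)*(o - 1)*(o + 2)*(o + 2)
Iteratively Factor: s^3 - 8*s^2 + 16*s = (s)*(s^2 - 8*s + 16) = s*(s - 4)*(s - 4)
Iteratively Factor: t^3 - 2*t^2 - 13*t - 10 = (t + 1)*(t^2 - 3*t - 10) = (t + 1)*(t + 2)*(t - 5)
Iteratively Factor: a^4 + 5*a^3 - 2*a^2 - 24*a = (a + 4)*(a^3 + a^2 - 6*a) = (a + 3)*(a + 4)*(a^2 - 2*a) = (a - 2)*(a + 3)*(a + 4)*(a)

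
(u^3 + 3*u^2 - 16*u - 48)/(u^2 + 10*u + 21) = (u^2 - 16)/(u + 7)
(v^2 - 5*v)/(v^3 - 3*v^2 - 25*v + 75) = v/(v^2 + 2*v - 15)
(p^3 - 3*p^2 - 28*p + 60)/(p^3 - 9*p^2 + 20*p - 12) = (p + 5)/(p - 1)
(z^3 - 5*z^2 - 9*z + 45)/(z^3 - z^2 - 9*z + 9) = (z - 5)/(z - 1)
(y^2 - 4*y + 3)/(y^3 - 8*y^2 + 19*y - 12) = 1/(y - 4)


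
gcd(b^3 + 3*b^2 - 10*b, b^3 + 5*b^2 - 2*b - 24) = b - 2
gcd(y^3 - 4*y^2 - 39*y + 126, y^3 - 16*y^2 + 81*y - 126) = y^2 - 10*y + 21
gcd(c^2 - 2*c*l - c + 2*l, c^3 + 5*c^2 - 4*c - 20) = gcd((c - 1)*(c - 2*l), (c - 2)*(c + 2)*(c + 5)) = 1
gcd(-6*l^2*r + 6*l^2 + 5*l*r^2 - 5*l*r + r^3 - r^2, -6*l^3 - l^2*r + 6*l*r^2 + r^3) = -6*l^2 + 5*l*r + r^2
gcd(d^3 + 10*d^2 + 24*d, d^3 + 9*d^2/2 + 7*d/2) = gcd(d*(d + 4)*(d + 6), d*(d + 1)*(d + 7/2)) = d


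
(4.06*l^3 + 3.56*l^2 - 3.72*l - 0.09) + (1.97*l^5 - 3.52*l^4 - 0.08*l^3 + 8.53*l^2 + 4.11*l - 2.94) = 1.97*l^5 - 3.52*l^4 + 3.98*l^3 + 12.09*l^2 + 0.39*l - 3.03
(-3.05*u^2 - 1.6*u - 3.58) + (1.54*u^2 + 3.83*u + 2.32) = -1.51*u^2 + 2.23*u - 1.26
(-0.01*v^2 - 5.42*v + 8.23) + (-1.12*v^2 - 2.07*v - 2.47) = -1.13*v^2 - 7.49*v + 5.76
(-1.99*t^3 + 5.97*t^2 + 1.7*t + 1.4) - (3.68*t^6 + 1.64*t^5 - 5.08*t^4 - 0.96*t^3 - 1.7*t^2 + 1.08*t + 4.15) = -3.68*t^6 - 1.64*t^5 + 5.08*t^4 - 1.03*t^3 + 7.67*t^2 + 0.62*t - 2.75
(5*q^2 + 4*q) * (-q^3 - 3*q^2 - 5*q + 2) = -5*q^5 - 19*q^4 - 37*q^3 - 10*q^2 + 8*q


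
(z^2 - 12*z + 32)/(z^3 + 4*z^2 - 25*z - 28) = (z - 8)/(z^2 + 8*z + 7)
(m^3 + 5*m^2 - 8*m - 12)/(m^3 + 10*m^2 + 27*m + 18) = (m - 2)/(m + 3)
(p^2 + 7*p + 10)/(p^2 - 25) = (p + 2)/(p - 5)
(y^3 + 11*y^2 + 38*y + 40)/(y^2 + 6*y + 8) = y + 5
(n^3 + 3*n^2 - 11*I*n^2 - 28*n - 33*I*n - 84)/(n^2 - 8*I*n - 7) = (n^2 + n*(3 - 4*I) - 12*I)/(n - I)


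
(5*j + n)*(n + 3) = 5*j*n + 15*j + n^2 + 3*n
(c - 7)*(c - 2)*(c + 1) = c^3 - 8*c^2 + 5*c + 14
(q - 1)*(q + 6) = q^2 + 5*q - 6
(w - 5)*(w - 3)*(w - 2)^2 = w^4 - 12*w^3 + 51*w^2 - 92*w + 60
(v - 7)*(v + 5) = v^2 - 2*v - 35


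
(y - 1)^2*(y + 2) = y^3 - 3*y + 2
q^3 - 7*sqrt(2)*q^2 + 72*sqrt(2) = (q - 6*sqrt(2))*(q - 3*sqrt(2))*(q + 2*sqrt(2))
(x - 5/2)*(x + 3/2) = x^2 - x - 15/4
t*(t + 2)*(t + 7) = t^3 + 9*t^2 + 14*t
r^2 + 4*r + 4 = (r + 2)^2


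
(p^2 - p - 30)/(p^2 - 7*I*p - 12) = (-p^2 + p + 30)/(-p^2 + 7*I*p + 12)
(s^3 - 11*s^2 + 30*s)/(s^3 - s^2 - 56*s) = (-s^2 + 11*s - 30)/(-s^2 + s + 56)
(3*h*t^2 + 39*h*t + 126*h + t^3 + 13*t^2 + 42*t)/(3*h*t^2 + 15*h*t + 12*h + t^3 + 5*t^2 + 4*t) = (t^2 + 13*t + 42)/(t^2 + 5*t + 4)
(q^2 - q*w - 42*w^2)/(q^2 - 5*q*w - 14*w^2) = (q + 6*w)/(q + 2*w)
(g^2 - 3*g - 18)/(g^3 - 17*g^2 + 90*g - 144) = (g + 3)/(g^2 - 11*g + 24)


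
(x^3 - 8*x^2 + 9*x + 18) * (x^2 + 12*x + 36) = x^5 + 4*x^4 - 51*x^3 - 162*x^2 + 540*x + 648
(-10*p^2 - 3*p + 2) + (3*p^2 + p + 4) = -7*p^2 - 2*p + 6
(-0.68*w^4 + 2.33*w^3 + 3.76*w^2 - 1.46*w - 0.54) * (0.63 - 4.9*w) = 3.332*w^5 - 11.8454*w^4 - 16.9561*w^3 + 9.5228*w^2 + 1.7262*w - 0.3402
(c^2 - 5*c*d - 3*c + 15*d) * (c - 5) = c^3 - 5*c^2*d - 8*c^2 + 40*c*d + 15*c - 75*d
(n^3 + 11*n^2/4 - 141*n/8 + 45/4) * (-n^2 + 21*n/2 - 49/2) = -n^5 + 31*n^4/4 + 22*n^3 - 4219*n^2/16 + 8799*n/16 - 2205/8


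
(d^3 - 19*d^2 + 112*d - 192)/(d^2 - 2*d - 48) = (d^2 - 11*d + 24)/(d + 6)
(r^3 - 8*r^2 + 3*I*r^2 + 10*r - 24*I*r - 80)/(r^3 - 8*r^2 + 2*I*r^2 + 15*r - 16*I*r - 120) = (r - 2*I)/(r - 3*I)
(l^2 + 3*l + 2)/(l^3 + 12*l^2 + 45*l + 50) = (l + 1)/(l^2 + 10*l + 25)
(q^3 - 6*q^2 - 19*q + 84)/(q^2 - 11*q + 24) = (q^2 - 3*q - 28)/(q - 8)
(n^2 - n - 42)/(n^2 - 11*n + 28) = (n + 6)/(n - 4)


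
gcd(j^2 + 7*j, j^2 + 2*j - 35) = j + 7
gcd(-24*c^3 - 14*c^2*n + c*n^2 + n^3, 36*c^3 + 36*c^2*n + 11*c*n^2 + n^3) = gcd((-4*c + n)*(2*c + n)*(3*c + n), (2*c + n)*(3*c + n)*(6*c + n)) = 6*c^2 + 5*c*n + n^2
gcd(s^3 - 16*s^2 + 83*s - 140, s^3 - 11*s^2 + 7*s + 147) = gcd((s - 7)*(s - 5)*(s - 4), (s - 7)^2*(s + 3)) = s - 7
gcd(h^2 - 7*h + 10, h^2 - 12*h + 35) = h - 5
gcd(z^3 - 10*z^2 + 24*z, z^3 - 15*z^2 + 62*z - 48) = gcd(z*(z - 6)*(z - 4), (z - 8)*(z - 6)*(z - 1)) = z - 6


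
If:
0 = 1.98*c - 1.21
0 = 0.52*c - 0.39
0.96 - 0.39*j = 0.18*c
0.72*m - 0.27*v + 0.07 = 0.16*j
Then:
No Solution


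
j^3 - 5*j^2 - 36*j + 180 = (j - 6)*(j - 5)*(j + 6)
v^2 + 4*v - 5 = (v - 1)*(v + 5)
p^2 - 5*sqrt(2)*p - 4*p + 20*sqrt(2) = (p - 4)*(p - 5*sqrt(2))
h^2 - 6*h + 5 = (h - 5)*(h - 1)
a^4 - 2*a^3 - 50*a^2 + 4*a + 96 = (a - 8)*(a + 6)*(a - sqrt(2))*(a + sqrt(2))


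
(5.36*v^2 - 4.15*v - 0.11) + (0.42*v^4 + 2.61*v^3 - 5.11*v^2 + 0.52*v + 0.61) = 0.42*v^4 + 2.61*v^3 + 0.25*v^2 - 3.63*v + 0.5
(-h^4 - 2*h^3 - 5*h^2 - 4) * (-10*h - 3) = 10*h^5 + 23*h^4 + 56*h^3 + 15*h^2 + 40*h + 12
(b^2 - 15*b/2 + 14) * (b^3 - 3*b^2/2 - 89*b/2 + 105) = b^5 - 9*b^4 - 77*b^3/4 + 1671*b^2/4 - 2821*b/2 + 1470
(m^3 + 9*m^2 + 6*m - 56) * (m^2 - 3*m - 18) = m^5 + 6*m^4 - 39*m^3 - 236*m^2 + 60*m + 1008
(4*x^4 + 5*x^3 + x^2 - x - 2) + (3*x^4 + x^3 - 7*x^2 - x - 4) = 7*x^4 + 6*x^3 - 6*x^2 - 2*x - 6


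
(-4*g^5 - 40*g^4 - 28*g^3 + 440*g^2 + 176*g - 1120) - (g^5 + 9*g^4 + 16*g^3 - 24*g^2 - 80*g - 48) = -5*g^5 - 49*g^4 - 44*g^3 + 464*g^2 + 256*g - 1072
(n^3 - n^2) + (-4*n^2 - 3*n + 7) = n^3 - 5*n^2 - 3*n + 7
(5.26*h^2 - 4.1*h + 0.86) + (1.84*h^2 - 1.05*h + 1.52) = 7.1*h^2 - 5.15*h + 2.38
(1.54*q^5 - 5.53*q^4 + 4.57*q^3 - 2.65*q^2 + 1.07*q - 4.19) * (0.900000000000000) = 1.386*q^5 - 4.977*q^4 + 4.113*q^3 - 2.385*q^2 + 0.963*q - 3.771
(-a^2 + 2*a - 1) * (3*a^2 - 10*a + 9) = -3*a^4 + 16*a^3 - 32*a^2 + 28*a - 9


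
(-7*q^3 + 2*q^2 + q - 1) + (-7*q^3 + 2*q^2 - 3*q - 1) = -14*q^3 + 4*q^2 - 2*q - 2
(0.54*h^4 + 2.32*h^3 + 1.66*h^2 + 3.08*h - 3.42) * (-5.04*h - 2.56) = -2.7216*h^5 - 13.0752*h^4 - 14.3056*h^3 - 19.7728*h^2 + 9.352*h + 8.7552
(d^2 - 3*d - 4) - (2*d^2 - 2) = -d^2 - 3*d - 2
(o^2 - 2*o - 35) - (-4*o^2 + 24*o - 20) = 5*o^2 - 26*o - 15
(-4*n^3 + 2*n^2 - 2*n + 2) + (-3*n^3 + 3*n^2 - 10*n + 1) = -7*n^3 + 5*n^2 - 12*n + 3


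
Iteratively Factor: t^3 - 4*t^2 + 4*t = (t - 2)*(t^2 - 2*t) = (t - 2)^2*(t)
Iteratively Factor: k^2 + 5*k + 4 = (k + 1)*(k + 4)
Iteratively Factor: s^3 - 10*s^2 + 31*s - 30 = (s - 3)*(s^2 - 7*s + 10) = (s - 3)*(s - 2)*(s - 5)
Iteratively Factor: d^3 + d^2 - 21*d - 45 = (d - 5)*(d^2 + 6*d + 9) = (d - 5)*(d + 3)*(d + 3)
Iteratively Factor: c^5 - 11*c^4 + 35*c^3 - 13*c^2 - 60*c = (c - 4)*(c^4 - 7*c^3 + 7*c^2 + 15*c) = c*(c - 4)*(c^3 - 7*c^2 + 7*c + 15) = c*(c - 4)*(c + 1)*(c^2 - 8*c + 15) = c*(c - 5)*(c - 4)*(c + 1)*(c - 3)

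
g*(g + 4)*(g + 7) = g^3 + 11*g^2 + 28*g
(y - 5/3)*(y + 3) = y^2 + 4*y/3 - 5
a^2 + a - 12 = (a - 3)*(a + 4)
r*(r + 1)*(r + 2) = r^3 + 3*r^2 + 2*r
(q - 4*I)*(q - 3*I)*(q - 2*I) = q^3 - 9*I*q^2 - 26*q + 24*I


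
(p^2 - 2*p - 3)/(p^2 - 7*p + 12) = (p + 1)/(p - 4)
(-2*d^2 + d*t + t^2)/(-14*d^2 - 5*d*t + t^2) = (-d + t)/(-7*d + t)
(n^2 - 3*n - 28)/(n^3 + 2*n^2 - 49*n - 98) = (n + 4)/(n^2 + 9*n + 14)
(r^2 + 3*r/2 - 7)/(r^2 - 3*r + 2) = (r + 7/2)/(r - 1)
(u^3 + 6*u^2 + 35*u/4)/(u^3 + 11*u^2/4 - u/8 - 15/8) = 2*u*(2*u + 7)/(4*u^2 + u - 3)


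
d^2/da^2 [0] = 0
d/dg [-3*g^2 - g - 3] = -6*g - 1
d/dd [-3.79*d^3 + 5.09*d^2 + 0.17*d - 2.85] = -11.37*d^2 + 10.18*d + 0.17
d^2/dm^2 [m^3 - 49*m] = 6*m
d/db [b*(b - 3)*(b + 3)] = 3*b^2 - 9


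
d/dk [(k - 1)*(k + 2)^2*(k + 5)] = 4*k^3 + 24*k^2 + 30*k - 4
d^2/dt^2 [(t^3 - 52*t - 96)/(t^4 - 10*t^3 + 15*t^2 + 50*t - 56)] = 2*(t^6 - 6*t^5 - 333*t^4 + 5062*t^3 - 27696*t^2 + 65376*t - 58280)/(t^9 - 36*t^8 + 549*t^7 - 4620*t^6 + 23427*t^5 - 73404*t^4 + 140295*t^3 - 155988*t^2 + 91728*t - 21952)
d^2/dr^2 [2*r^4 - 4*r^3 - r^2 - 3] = 24*r^2 - 24*r - 2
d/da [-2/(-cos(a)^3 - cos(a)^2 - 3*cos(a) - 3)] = 2*(3*cos(a)^2 + 2*cos(a) + 3)*sin(a)/(cos(a)^3 + cos(a)^2 + 3*cos(a) + 3)^2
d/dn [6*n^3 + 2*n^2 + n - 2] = 18*n^2 + 4*n + 1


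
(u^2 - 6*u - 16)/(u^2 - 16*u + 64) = (u + 2)/(u - 8)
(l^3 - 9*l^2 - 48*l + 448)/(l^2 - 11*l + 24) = (l^2 - l - 56)/(l - 3)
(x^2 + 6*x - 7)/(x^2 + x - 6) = (x^2 + 6*x - 7)/(x^2 + x - 6)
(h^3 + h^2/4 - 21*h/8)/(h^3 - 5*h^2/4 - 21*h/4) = (h - 3/2)/(h - 3)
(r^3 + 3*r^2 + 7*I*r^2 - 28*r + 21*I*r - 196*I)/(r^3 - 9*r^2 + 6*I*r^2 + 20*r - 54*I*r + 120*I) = (r^2 + 7*r*(1 + I) + 49*I)/(r^2 + r*(-5 + 6*I) - 30*I)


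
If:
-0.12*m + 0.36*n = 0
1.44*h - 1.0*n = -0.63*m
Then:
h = -0.618055555555556*n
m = 3.0*n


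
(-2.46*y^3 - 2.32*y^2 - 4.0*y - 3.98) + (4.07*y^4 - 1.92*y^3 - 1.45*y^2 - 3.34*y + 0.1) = 4.07*y^4 - 4.38*y^3 - 3.77*y^2 - 7.34*y - 3.88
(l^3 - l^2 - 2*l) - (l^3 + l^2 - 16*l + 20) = -2*l^2 + 14*l - 20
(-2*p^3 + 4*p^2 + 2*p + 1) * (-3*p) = 6*p^4 - 12*p^3 - 6*p^2 - 3*p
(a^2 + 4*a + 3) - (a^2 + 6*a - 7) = 10 - 2*a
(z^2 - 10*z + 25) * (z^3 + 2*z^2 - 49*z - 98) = z^5 - 8*z^4 - 44*z^3 + 442*z^2 - 245*z - 2450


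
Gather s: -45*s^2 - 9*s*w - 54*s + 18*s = -45*s^2 + s*(-9*w - 36)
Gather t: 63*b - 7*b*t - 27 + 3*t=63*b + t*(3 - 7*b) - 27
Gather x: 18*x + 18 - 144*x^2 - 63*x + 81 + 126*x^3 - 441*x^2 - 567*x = 126*x^3 - 585*x^2 - 612*x + 99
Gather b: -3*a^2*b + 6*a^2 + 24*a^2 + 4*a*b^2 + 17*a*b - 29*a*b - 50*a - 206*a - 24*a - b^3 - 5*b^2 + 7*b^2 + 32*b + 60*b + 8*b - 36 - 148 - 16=30*a^2 - 280*a - b^3 + b^2*(4*a + 2) + b*(-3*a^2 - 12*a + 100) - 200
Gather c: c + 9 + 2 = c + 11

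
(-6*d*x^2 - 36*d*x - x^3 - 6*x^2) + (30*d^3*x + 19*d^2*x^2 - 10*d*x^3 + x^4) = 30*d^3*x + 19*d^2*x^2 - 10*d*x^3 - 6*d*x^2 - 36*d*x + x^4 - x^3 - 6*x^2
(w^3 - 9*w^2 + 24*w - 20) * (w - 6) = w^4 - 15*w^3 + 78*w^2 - 164*w + 120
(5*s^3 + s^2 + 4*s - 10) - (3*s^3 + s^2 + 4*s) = 2*s^3 - 10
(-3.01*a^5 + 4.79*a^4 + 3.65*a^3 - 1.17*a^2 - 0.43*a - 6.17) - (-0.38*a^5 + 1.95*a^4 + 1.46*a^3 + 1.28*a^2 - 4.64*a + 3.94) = -2.63*a^5 + 2.84*a^4 + 2.19*a^3 - 2.45*a^2 + 4.21*a - 10.11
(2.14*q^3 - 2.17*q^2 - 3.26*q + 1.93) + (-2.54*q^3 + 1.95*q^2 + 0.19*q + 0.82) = -0.4*q^3 - 0.22*q^2 - 3.07*q + 2.75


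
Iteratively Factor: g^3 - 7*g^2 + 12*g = (g - 4)*(g^2 - 3*g) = g*(g - 4)*(g - 3)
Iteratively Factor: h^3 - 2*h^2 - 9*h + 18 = (h - 3)*(h^2 + h - 6) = (h - 3)*(h - 2)*(h + 3)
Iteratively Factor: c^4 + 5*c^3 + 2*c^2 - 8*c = (c + 2)*(c^3 + 3*c^2 - 4*c) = (c + 2)*(c + 4)*(c^2 - c) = (c - 1)*(c + 2)*(c + 4)*(c)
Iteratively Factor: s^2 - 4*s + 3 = (s - 3)*(s - 1)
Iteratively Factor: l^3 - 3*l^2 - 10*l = (l + 2)*(l^2 - 5*l) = (l - 5)*(l + 2)*(l)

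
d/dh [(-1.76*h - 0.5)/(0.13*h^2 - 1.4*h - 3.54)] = (0.2288*h^2 + 0.13*h + 5.5304)/(0.0169*h^4 - 0.364*h^3 + 1.0396*h^2 + 9.912*h + 12.5316)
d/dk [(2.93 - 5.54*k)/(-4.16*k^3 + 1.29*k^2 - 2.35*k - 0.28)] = (-46.0928*k^3 + 43.713*k^2 - 7.5594*k + 8.4367)/(17.3056*k^6 - 10.7328*k^5 + 21.2161*k^4 - 3.7334*k^3 + 4.8001*k^2 + 1.316*k + 0.0784)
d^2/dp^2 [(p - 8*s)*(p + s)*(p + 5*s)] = 6*p - 4*s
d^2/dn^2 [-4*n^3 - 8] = -24*n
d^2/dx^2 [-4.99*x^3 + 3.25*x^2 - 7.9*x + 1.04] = 6.5 - 29.94*x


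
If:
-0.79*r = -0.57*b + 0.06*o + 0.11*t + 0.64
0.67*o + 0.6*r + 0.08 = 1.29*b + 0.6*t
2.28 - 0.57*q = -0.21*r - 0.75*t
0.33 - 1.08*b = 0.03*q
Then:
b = 0.201964843334697 - 0.0340587373769948*t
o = 1.04791978293541*t + 0.927529688672052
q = 1.22611454557181*t + 3.72926563995091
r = -0.243403376305078*t - 0.734850405847526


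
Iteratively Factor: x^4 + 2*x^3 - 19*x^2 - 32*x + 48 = (x + 3)*(x^3 - x^2 - 16*x + 16) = (x + 3)*(x + 4)*(x^2 - 5*x + 4) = (x - 4)*(x + 3)*(x + 4)*(x - 1)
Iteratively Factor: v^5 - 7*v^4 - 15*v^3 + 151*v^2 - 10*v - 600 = (v + 2)*(v^4 - 9*v^3 + 3*v^2 + 145*v - 300) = (v + 2)*(v + 4)*(v^3 - 13*v^2 + 55*v - 75) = (v - 5)*(v + 2)*(v + 4)*(v^2 - 8*v + 15) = (v - 5)*(v - 3)*(v + 2)*(v + 4)*(v - 5)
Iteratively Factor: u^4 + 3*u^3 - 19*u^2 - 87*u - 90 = (u + 3)*(u^3 - 19*u - 30) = (u - 5)*(u + 3)*(u^2 + 5*u + 6) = (u - 5)*(u + 2)*(u + 3)*(u + 3)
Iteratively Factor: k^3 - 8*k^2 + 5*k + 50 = (k - 5)*(k^2 - 3*k - 10) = (k - 5)^2*(k + 2)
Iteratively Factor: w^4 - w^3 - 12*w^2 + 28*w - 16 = (w - 2)*(w^3 + w^2 - 10*w + 8) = (w - 2)*(w - 1)*(w^2 + 2*w - 8) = (w - 2)*(w - 1)*(w + 4)*(w - 2)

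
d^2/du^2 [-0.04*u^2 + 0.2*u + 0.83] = -0.0800000000000000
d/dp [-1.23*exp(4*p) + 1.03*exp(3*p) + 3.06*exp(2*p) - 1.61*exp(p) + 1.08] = (-4.92*exp(3*p) + 3.09*exp(2*p) + 6.12*exp(p) - 1.61)*exp(p)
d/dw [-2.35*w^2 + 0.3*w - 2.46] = 0.3 - 4.7*w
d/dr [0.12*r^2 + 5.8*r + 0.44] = 0.24*r + 5.8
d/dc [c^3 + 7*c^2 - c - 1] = 3*c^2 + 14*c - 1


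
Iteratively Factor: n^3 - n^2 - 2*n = (n)*(n^2 - n - 2) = n*(n - 2)*(n + 1)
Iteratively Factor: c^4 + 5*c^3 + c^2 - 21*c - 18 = (c - 2)*(c^3 + 7*c^2 + 15*c + 9) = (c - 2)*(c + 1)*(c^2 + 6*c + 9) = (c - 2)*(c + 1)*(c + 3)*(c + 3)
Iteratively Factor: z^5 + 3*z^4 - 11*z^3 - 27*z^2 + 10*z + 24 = (z + 2)*(z^4 + z^3 - 13*z^2 - z + 12) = (z - 3)*(z + 2)*(z^3 + 4*z^2 - z - 4) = (z - 3)*(z + 2)*(z + 4)*(z^2 - 1) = (z - 3)*(z - 1)*(z + 2)*(z + 4)*(z + 1)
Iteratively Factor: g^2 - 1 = (g - 1)*(g + 1)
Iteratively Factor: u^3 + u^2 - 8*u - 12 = (u - 3)*(u^2 + 4*u + 4) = (u - 3)*(u + 2)*(u + 2)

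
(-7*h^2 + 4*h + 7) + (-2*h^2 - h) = -9*h^2 + 3*h + 7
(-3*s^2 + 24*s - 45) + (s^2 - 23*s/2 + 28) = -2*s^2 + 25*s/2 - 17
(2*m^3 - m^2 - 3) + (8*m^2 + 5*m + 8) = 2*m^3 + 7*m^2 + 5*m + 5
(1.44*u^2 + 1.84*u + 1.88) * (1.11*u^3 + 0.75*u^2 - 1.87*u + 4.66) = 1.5984*u^5 + 3.1224*u^4 + 0.774*u^3 + 4.6796*u^2 + 5.0588*u + 8.7608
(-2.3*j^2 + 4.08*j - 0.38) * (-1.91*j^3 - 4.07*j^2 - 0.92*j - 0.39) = 4.393*j^5 + 1.5682*j^4 - 13.7638*j^3 - 1.31*j^2 - 1.2416*j + 0.1482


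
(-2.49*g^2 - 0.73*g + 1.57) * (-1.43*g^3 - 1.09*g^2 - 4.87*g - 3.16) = 3.5607*g^5 + 3.758*g^4 + 10.6769*g^3 + 9.7122*g^2 - 5.3391*g - 4.9612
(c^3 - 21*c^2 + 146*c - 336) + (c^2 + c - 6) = c^3 - 20*c^2 + 147*c - 342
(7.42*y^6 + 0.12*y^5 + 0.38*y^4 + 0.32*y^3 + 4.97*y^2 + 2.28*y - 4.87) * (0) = 0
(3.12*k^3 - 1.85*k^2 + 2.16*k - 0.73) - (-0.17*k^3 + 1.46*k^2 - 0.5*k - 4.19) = 3.29*k^3 - 3.31*k^2 + 2.66*k + 3.46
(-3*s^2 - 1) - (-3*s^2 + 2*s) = -2*s - 1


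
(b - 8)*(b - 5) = b^2 - 13*b + 40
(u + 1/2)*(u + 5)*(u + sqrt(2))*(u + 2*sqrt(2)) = u^4 + 3*sqrt(2)*u^3 + 11*u^3/2 + 13*u^2/2 + 33*sqrt(2)*u^2/2 + 15*sqrt(2)*u/2 + 22*u + 10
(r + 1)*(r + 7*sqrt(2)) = r^2 + r + 7*sqrt(2)*r + 7*sqrt(2)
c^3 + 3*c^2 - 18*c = c*(c - 3)*(c + 6)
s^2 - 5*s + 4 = (s - 4)*(s - 1)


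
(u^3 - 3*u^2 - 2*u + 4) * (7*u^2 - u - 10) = 7*u^5 - 22*u^4 - 21*u^3 + 60*u^2 + 16*u - 40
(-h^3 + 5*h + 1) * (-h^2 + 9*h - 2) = h^5 - 9*h^4 - 3*h^3 + 44*h^2 - h - 2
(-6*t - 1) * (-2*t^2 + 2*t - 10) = 12*t^3 - 10*t^2 + 58*t + 10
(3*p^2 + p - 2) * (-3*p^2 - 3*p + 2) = -9*p^4 - 12*p^3 + 9*p^2 + 8*p - 4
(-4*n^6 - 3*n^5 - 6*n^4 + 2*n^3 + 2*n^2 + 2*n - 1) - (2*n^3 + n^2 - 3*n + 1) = -4*n^6 - 3*n^5 - 6*n^4 + n^2 + 5*n - 2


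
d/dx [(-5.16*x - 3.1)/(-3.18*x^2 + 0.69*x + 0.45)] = (16.4088*x^2 - 3.5604*x - (5.16*x + 3.1)*(6.36*x - 0.69) - 2.322)/(-3.18*x^2 + 0.69*x + 0.45)^2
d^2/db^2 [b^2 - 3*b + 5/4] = 2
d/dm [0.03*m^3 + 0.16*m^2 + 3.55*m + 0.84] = 0.09*m^2 + 0.32*m + 3.55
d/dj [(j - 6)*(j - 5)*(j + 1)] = 3*j^2 - 20*j + 19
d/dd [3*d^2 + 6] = 6*d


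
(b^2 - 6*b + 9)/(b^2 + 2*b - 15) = (b - 3)/(b + 5)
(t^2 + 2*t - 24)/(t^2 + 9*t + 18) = (t - 4)/(t + 3)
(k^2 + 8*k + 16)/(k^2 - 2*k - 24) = (k + 4)/(k - 6)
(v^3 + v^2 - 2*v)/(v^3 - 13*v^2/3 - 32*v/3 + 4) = 3*v*(v - 1)/(3*v^2 - 19*v + 6)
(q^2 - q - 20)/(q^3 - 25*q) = (q + 4)/(q*(q + 5))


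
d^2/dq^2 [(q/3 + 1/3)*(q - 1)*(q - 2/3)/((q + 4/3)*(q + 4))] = 14*(33*q^3 + 126*q^2 + 144*q + 32)/(27*q^6 + 432*q^5 + 2736*q^4 + 8704*q^3 + 14592*q^2 + 12288*q + 4096)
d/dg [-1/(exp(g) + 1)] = 1/(4*cosh(g/2)^2)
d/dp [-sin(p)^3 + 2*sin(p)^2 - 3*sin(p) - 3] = (-3*sin(p)^2 + 4*sin(p) - 3)*cos(p)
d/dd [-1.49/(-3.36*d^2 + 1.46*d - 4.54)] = (2.1754 - 10.0128*d)/(3.36*d^2 - 1.46*d + 4.54)^2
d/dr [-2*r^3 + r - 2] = 1 - 6*r^2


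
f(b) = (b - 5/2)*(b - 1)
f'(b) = 2*b - 7/2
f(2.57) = 0.11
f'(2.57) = 1.64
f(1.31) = -0.37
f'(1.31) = -0.88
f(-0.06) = 2.71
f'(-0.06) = -3.62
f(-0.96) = 6.78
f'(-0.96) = -5.42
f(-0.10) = 2.86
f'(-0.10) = -3.70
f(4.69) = 8.08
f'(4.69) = 5.88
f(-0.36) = 3.89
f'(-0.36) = -4.22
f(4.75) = 8.44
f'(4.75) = 6.00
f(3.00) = 1.00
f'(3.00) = 2.50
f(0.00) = 2.50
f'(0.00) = -3.50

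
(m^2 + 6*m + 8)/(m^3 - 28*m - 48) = 1/(m - 6)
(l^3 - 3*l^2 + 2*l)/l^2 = l - 3 + 2/l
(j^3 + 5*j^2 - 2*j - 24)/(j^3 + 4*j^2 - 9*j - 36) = (j - 2)/(j - 3)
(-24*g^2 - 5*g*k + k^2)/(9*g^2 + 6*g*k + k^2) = (-8*g + k)/(3*g + k)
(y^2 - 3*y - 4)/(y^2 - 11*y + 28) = (y + 1)/(y - 7)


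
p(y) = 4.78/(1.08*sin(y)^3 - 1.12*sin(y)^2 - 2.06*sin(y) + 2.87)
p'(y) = 4.78*(-3.24*sin(y)^2*cos(y) + 2.24*sin(y)*cos(y) + 2.06*cos(y))/(1.08*sin(y)^3 - 1.12*sin(y)^2 - 2.06*sin(y) + 2.87)^2 = (-15.4872*sin(y)^2 + 10.7072*sin(y) + 9.8468)*cos(y)/(1.08*sin(y)^3 - 1.12*sin(y)^2 - 2.06*sin(y) + 2.87)^2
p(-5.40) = 4.32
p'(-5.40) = 4.59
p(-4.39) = 5.76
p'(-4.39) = -2.79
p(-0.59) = 1.37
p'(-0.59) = -0.06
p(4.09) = 1.48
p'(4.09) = 0.51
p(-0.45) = 1.38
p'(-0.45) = 0.17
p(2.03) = 5.30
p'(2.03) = -3.82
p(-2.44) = 1.39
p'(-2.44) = 0.23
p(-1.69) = 1.74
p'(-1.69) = 0.25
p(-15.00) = 1.39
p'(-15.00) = 0.24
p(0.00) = 1.67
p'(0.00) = 1.20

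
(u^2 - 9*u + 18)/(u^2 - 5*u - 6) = (u - 3)/(u + 1)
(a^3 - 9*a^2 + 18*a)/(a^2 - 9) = a*(a - 6)/(a + 3)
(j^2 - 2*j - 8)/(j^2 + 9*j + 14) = (j - 4)/(j + 7)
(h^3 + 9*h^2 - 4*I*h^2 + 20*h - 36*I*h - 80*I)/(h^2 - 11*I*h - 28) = (h^2 + 9*h + 20)/(h - 7*I)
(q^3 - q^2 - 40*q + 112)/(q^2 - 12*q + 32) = (q^2 + 3*q - 28)/(q - 8)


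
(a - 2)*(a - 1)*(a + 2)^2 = a^4 + a^3 - 6*a^2 - 4*a + 8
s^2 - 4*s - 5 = (s - 5)*(s + 1)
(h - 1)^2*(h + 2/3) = h^3 - 4*h^2/3 - h/3 + 2/3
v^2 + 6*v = v*(v + 6)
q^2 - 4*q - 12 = (q - 6)*(q + 2)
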